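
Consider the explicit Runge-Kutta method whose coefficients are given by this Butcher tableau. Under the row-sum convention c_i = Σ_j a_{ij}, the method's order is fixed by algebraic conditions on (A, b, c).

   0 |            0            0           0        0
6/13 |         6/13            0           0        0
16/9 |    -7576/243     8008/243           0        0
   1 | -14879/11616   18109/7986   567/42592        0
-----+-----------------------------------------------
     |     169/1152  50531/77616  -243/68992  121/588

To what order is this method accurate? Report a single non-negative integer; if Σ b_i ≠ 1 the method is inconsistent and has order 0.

4

b = (169/1152, 50531/77616, -243/68992, 121/588)
c = (0, 6/13, 16/9, 1)
Ac = (0, 0, 1232/81, 259/242)
Σ b_i: 169/1152·1 + 50531/77616·1 + (-243/68992)·1 + 121/588·1 = 1 ✓
b·c: 50531/77616·6/13 + (-243/68992)·16/9 + 121/588·1 = 1/2 ✓
b·c²: 50531/77616·36/169 + (-243/68992)·256/81 + 121/588·1 = 1/3 ✓
b·Ac: (-243/68992)·1232/81 + 121/588·259/242 = 1/6 ✓
b·c³: 50531/77616·216/2197 + (-243/68992)·4096/729 + 121/588·1 = 1/4 ✓
b·(c∘Ac): (-243/68992)·19712/729 + 121/588·259/242 = 1/8 ✓
b·Ac²: (-243/68992)·2464/351 + 121/588·826/1573 = 1/12 ✓
b·A²c: 121/588·49/242 = 1/24 ✓; 4 stages ⇒ order 4.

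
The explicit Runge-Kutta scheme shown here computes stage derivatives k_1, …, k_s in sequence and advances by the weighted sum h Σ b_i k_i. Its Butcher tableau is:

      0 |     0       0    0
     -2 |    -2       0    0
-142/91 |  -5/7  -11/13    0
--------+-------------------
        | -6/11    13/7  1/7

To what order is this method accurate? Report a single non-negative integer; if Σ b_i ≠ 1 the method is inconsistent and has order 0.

0

b = (-6/11, 13/7, 1/7)
c = (0, -2, -142/91)
Ac = (0, 0, 22/13)
Σ b_i: (-6/11)·1 + 13/7·1 + 1/7·1 = 16/11 ≠ 1 ⇒ order 0.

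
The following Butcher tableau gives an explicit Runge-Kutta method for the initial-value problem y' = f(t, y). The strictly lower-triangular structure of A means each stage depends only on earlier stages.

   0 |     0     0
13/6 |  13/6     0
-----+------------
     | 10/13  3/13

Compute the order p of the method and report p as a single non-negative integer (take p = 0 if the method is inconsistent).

b = (10/13, 3/13)
c = (0, 13/6)
Σ b_i: 10/13·1 + 3/13·1 = 1 ✓
b·c: 3/13·13/6 = 1/2 ✓; 2 stages ⇒ order 2.

2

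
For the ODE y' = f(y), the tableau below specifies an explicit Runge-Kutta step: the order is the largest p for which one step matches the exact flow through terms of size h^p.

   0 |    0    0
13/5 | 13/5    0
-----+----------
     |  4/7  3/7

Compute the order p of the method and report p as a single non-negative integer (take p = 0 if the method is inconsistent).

1

b = (4/7, 3/7)
c = (0, 13/5)
Σ b_i: 4/7·1 + 3/7·1 = 1 ✓
b·c: 3/7·13/5 = 39/35 ≠ 1/2 ⇒ order 1.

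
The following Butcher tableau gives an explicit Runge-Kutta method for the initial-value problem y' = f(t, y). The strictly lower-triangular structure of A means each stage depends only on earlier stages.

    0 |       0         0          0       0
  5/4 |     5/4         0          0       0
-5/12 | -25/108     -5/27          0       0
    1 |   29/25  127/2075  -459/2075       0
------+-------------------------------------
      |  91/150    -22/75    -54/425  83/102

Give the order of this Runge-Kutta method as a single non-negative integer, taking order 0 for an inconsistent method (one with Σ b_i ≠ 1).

b = (91/150, -22/75, -54/425, 83/102)
c = (0, 5/4, -5/12, 1)
Ac = (0, 0, -25/108, 14/83)
Σ b_i: 91/150·1 + (-22/75)·1 + (-54/425)·1 + 83/102·1 = 1 ✓
b·c: (-22/75)·5/4 + (-54/425)·(-5/12) + 83/102·1 = 1/2 ✓
b·c²: (-22/75)·25/16 + (-54/425)·25/144 + 83/102·1 = 1/3 ✓
b·Ac: (-54/425)·(-25/108) + 83/102·14/83 = 1/6 ✓
b·c³: (-22/75)·125/64 + (-54/425)·(-125/1728) + 83/102·1 = 1/4 ✓
b·(c∘Ac): (-54/425)·125/1296 + 83/102·14/83 = 1/8 ✓
b·Ac²: (-54/425)·(-125/432) + 83/102·19/332 = 1/12 ✓
b·A²c: 83/102·17/332 = 1/24 ✓; 4 stages ⇒ order 4.

4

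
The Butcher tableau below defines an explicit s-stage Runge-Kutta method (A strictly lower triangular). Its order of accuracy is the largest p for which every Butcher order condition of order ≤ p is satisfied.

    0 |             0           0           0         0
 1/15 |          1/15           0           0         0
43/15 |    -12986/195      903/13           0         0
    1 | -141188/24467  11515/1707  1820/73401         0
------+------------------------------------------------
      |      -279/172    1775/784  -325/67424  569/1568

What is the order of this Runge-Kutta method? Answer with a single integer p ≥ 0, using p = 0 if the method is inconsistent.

4

b = (-279/172, 1775/784, -325/67424, 569/1568)
c = (0, 1/15, 43/15, 1)
Ac = (0, 0, 301/65, 889/1707)
Σ b_i: (-279/172)·1 + 1775/784·1 + (-325/67424)·1 + 569/1568·1 = 1 ✓
b·c: 1775/784·1/15 + (-325/67424)·43/15 + 569/1568·1 = 1/2 ✓
b·c²: 1775/784·1/225 + (-325/67424)·1849/225 + 569/1568·1 = 1/3 ✓
b·Ac: (-325/67424)·301/65 + 569/1568·889/1707 = 1/6 ✓
b·c³: 1775/784·1/3375 + (-325/67424)·79507/3375 + 569/1568·1 = 1/4 ✓
b·(c∘Ac): (-325/67424)·12943/975 + 569/1568·889/1707 = 1/8 ✓
b·Ac²: (-325/67424)·301/975 + 569/1568·133/569 = 1/12 ✓
b·A²c: 569/1568·196/1707 = 1/24 ✓; 4 stages ⇒ order 4.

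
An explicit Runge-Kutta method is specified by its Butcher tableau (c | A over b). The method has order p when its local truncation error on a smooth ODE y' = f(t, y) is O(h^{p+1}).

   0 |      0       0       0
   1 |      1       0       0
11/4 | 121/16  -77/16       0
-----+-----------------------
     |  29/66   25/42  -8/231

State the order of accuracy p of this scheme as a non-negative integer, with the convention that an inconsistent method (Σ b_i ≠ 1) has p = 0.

b = (29/66, 25/42, -8/231)
c = (0, 1, 11/4)
Ac = (0, 0, -77/16)
Σ b_i: 29/66·1 + 25/42·1 + (-8/231)·1 = 1 ✓
b·c: 25/42·1 + (-8/231)·11/4 = 1/2 ✓
b·c²: 25/42·1 + (-8/231)·121/16 = 1/3 ✓
b·Ac: (-8/231)·(-77/16) = 1/6 ✓; 3 stages ⇒ order 3.

3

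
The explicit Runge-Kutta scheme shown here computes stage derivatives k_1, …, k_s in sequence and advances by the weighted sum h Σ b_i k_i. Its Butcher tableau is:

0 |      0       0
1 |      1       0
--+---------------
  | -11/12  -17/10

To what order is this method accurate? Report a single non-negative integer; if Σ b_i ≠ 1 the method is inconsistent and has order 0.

0

b = (-11/12, -17/10)
c = (0, 1)
Σ b_i: (-11/12)·1 + (-17/10)·1 = -157/60 ≠ 1 ⇒ order 0.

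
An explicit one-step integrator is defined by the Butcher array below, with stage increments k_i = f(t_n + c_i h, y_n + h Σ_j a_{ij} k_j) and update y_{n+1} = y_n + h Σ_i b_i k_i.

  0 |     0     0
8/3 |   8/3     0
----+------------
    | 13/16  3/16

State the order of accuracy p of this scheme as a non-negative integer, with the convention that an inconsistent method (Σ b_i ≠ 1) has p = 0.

b = (13/16, 3/16)
c = (0, 8/3)
Σ b_i: 13/16·1 + 3/16·1 = 1 ✓
b·c: 3/16·8/3 = 1/2 ✓; 2 stages ⇒ order 2.

2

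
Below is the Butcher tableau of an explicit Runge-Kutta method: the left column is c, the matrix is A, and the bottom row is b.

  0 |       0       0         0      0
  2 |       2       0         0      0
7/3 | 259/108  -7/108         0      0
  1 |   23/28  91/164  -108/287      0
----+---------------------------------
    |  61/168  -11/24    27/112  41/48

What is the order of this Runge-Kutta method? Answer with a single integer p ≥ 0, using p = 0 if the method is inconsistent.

b = (61/168, -11/24, 27/112, 41/48)
c = (0, 2, 7/3, 1)
Ac = (0, 0, -7/54, 19/82)
Σ b_i: 61/168·1 + (-11/24)·1 + 27/112·1 + 41/48·1 = 1 ✓
b·c: (-11/24)·2 + 27/112·7/3 + 41/48·1 = 1/2 ✓
b·c²: (-11/24)·4 + 27/112·49/9 + 41/48·1 = 1/3 ✓
b·Ac: 27/112·(-7/54) + 41/48·19/82 = 1/6 ✓
b·c³: (-11/24)·8 + 27/112·343/27 + 41/48·1 = 1/4 ✓
b·(c∘Ac): 27/112·(-49/162) + 41/48·19/82 = 1/8 ✓
b·Ac²: 27/112·(-7/27) + 41/48·7/41 = 1/12 ✓
b·A²c: 41/48·2/41 = 1/24 ✓; 4 stages ⇒ order 4.

4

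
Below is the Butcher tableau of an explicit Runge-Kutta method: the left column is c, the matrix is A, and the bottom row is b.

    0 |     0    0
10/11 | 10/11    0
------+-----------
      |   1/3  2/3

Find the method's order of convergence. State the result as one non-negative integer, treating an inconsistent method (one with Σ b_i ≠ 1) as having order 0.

1

b = (1/3, 2/3)
c = (0, 10/11)
Σ b_i: 1/3·1 + 2/3·1 = 1 ✓
b·c: 2/3·10/11 = 20/33 ≠ 1/2 ⇒ order 1.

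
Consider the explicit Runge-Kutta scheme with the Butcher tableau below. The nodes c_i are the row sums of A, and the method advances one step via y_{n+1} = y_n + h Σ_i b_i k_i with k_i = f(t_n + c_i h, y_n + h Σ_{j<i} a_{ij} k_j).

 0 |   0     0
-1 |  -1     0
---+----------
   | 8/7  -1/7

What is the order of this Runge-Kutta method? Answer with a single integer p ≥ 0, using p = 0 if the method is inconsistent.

b = (8/7, -1/7)
c = (0, -1)
Σ b_i: 8/7·1 + (-1/7)·1 = 1 ✓
b·c: (-1/7)·(-1) = 1/7 ≠ 1/2 ⇒ order 1.

1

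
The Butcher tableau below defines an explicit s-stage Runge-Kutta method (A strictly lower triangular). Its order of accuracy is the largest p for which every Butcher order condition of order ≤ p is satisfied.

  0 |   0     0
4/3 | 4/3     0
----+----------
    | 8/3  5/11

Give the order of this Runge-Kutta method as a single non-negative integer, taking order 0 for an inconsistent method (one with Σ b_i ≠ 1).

0

b = (8/3, 5/11)
c = (0, 4/3)
Σ b_i: 8/3·1 + 5/11·1 = 103/33 ≠ 1 ⇒ order 0.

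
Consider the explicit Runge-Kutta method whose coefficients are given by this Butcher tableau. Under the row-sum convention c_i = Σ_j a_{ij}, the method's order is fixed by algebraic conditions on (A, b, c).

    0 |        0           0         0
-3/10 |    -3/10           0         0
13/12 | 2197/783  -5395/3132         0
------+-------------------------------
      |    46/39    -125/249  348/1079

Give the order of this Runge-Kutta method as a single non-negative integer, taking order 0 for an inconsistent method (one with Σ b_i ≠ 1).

b = (46/39, -125/249, 348/1079)
c = (0, -3/10, 13/12)
Ac = (0, 0, 1079/2088)
Σ b_i: 46/39·1 + (-125/249)·1 + 348/1079·1 = 1 ✓
b·c: (-125/249)·(-3/10) + 348/1079·13/12 = 1/2 ✓
b·c²: (-125/249)·9/100 + 348/1079·169/144 = 1/3 ✓
b·Ac: 348/1079·1079/2088 = 1/6 ✓; 3 stages ⇒ order 3.

3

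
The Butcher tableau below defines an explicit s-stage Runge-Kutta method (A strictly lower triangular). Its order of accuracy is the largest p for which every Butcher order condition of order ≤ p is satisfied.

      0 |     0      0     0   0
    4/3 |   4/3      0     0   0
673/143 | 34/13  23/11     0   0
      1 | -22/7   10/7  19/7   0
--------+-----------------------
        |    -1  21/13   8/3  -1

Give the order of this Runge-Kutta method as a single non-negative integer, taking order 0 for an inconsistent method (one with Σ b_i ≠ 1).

0

b = (-1, 21/13, 8/3, -1)
c = (0, 4/3, 673/143, 1)
Ac = (0, 0, 92/33, 44081/3003)
Σ b_i: (-1)·1 + 21/13·1 + 8/3·1 + (-1)·1 = 89/39 ≠ 1 ⇒ order 0.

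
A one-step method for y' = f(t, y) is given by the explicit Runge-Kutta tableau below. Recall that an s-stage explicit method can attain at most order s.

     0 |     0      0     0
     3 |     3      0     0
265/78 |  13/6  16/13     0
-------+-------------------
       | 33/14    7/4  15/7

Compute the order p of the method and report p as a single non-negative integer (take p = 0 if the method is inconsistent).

b = (33/14, 7/4, 15/7)
c = (0, 3, 265/78)
Ac = (0, 0, 48/13)
Σ b_i: 33/14·1 + 7/4·1 + 15/7·1 = 25/4 ≠ 1 ⇒ order 0.

0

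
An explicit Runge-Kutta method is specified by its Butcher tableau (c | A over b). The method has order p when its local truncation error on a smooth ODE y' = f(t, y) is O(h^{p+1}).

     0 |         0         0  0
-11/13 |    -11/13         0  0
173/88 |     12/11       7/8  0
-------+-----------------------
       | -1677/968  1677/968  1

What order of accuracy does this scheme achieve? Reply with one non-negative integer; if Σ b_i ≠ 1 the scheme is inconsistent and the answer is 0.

b = (-1677/968, 1677/968, 1)
c = (0, -11/13, 173/88)
Ac = (0, 0, -77/104)
Σ b_i: (-1677/968)·1 + 1677/968·1 + 1·1 = 1 ✓
b·c: 1677/968·(-11/13) + 1·173/88 = 1/2 ✓
b·c²: 1677/968·121/169 + 1·29929/7744 = 513949/100672 ≠ 1/3 ⇒ order 2.
b·Ac: 1·(-77/104) = -77/104 ≠ 1/6

2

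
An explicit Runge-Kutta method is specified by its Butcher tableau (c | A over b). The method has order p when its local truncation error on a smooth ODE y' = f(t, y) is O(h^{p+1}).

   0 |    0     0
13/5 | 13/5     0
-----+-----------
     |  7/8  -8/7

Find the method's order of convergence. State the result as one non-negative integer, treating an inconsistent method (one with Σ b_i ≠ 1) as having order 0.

0

b = (7/8, -8/7)
c = (0, 13/5)
Σ b_i: 7/8·1 + (-8/7)·1 = -15/56 ≠ 1 ⇒ order 0.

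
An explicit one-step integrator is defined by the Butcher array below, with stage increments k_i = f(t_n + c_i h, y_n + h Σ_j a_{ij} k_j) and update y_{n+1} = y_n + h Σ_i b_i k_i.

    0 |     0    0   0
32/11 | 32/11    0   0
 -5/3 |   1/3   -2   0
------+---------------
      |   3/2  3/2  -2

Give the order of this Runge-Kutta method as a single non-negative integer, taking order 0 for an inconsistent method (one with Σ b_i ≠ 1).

b = (3/2, 3/2, -2)
c = (0, 32/11, -5/3)
Ac = (0, 0, -64/11)
Σ b_i: 3/2·1 + 3/2·1 + (-2)·1 = 1 ✓
b·c: 3/2·32/11 + (-2)·(-5/3) = 254/33 ≠ 1/2 ⇒ order 1.

1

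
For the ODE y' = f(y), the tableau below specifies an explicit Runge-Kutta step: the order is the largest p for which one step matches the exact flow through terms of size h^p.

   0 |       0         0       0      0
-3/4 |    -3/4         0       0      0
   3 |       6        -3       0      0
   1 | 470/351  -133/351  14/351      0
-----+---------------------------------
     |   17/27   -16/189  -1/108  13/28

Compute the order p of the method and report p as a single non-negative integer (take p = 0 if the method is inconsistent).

4

b = (17/27, -16/189, -1/108, 13/28)
c = (0, -3/4, 3, 1)
Ac = (0, 0, 9/4, 21/52)
Σ b_i: 17/27·1 + (-16/189)·1 + (-1/108)·1 + 13/28·1 = 1 ✓
b·c: (-16/189)·(-3/4) + (-1/108)·3 + 13/28·1 = 1/2 ✓
b·c²: (-16/189)·9/16 + (-1/108)·9 + 13/28·1 = 1/3 ✓
b·Ac: (-1/108)·9/4 + 13/28·21/52 = 1/6 ✓
b·c³: (-16/189)·(-27/64) + (-1/108)·27 + 13/28·1 = 1/4 ✓
b·(c∘Ac): (-1/108)·27/4 + 13/28·21/52 = 1/8 ✓
b·Ac²: (-1/108)·(-27/16) + 13/28·7/48 = 1/12 ✓
b·A²c: 13/28·7/78 = 1/24 ✓; 4 stages ⇒ order 4.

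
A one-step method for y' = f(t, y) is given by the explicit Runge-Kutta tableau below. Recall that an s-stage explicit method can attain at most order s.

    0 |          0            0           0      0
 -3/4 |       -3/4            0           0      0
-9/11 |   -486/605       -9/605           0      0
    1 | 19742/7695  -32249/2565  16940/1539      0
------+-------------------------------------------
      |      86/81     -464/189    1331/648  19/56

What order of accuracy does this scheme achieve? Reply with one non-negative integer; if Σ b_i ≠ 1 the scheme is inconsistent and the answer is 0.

b = (86/81, -464/189, 1331/648, 19/56)
c = (0, -3/4, -9/11, 1)
Ac = (0, 0, 27/2420, 161/380)
Σ b_i: 86/81·1 + (-464/189)·1 + 1331/648·1 + 19/56·1 = 1 ✓
b·c: (-464/189)·(-3/4) + 1331/648·(-9/11) + 19/56·1 = 1/2 ✓
b·c²: (-464/189)·9/16 + 1331/648·81/121 + 19/56·1 = 1/3 ✓
b·Ac: 1331/648·27/2420 + 19/56·161/380 = 1/6 ✓
b·c³: (-464/189)·(-27/64) + 1331/648·(-729/1331) + 19/56·1 = 1/4 ✓
b·(c∘Ac): 1331/648·(-243/26620) + 19/56·161/380 = 1/8 ✓
b·Ac²: 1331/648·(-81/9680) + 19/56·1351/4560 = 1/12 ✓
b·A²c: 19/56·7/57 = 1/24 ✓; 4 stages ⇒ order 4.

4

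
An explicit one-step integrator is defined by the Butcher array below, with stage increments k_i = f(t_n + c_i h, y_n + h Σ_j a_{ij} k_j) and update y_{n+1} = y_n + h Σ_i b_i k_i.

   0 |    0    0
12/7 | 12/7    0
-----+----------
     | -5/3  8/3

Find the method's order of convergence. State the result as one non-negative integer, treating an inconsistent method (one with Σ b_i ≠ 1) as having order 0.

b = (-5/3, 8/3)
c = (0, 12/7)
Σ b_i: (-5/3)·1 + 8/3·1 = 1 ✓
b·c: 8/3·12/7 = 32/7 ≠ 1/2 ⇒ order 1.

1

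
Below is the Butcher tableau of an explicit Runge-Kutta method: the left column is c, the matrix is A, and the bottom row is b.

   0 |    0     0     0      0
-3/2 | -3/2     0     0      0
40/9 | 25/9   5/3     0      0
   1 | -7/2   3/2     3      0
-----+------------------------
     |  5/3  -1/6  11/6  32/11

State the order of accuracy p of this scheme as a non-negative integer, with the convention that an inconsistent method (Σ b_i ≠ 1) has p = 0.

b = (5/3, -1/6, 11/6, 32/11)
c = (0, -3/2, 40/9, 1)
Ac = (0, 0, -5/2, 133/12)
Σ b_i: 5/3·1 + (-1/6)·1 + 11/6·1 + 32/11·1 = 206/33 ≠ 1 ⇒ order 0.

0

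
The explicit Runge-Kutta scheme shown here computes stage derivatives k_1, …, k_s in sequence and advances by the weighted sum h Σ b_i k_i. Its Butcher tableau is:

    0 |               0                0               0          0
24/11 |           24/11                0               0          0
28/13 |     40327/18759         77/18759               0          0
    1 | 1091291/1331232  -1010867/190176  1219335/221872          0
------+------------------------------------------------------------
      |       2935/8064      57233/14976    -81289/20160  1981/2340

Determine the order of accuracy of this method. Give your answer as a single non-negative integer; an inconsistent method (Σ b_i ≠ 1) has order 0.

4

b = (2935/8064, 57233/14976, -81289/20160, 1981/2340)
c = (0, 24/11, 28/13, 1)
Ac = (0, 0, 56/6253, 949/3962)
Σ b_i: 2935/8064·1 + 57233/14976·1 + (-81289/20160)·1 + 1981/2340·1 = 1 ✓
b·c: 57233/14976·24/11 + (-81289/20160)·28/13 + 1981/2340·1 = 1/2 ✓
b·c²: 57233/14976·576/121 + (-81289/20160)·784/169 + 1981/2340·1 = 1/3 ✓
b·Ac: (-81289/20160)·56/6253 + 1981/2340·949/3962 = 1/6 ✓
b·c³: 57233/14976·13824/1331 + (-81289/20160)·21952/2197 + 1981/2340·1 = 1/4 ✓
b·(c∘Ac): (-81289/20160)·1568/81289 + 1981/2340·949/3962 = 1/8 ✓
b·Ac²: (-81289/20160)·1344/68783 + 1981/2340·4173/21791 = 1/12 ✓
b·A²c: 1981/2340·195/3962 = 1/24 ✓; 4 stages ⇒ order 4.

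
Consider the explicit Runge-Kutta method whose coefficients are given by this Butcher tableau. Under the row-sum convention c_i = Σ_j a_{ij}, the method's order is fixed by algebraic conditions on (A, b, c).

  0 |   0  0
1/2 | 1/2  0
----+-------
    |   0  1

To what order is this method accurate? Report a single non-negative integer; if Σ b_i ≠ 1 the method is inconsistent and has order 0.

2

b = (0, 1)
c = (0, 1/2)
Σ b_i: 1·1 = 1 ✓
b·c: 1·1/2 = 1/2 ✓; 2 stages ⇒ order 2.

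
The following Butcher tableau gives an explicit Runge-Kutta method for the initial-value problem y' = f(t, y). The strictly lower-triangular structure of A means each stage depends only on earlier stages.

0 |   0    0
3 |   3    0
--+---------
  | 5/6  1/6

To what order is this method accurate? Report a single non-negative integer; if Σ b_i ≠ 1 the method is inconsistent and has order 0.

b = (5/6, 1/6)
c = (0, 3)
Σ b_i: 5/6·1 + 1/6·1 = 1 ✓
b·c: 1/6·3 = 1/2 ✓; 2 stages ⇒ order 2.

2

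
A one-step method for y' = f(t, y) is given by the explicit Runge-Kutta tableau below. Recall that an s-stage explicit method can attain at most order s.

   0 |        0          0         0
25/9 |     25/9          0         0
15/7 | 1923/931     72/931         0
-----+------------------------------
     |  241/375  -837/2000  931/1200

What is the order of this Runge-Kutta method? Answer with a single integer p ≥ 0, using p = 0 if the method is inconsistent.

3

b = (241/375, -837/2000, 931/1200)
c = (0, 25/9, 15/7)
Ac = (0, 0, 200/931)
Σ b_i: 241/375·1 + (-837/2000)·1 + 931/1200·1 = 1 ✓
b·c: (-837/2000)·25/9 + 931/1200·15/7 = 1/2 ✓
b·c²: (-837/2000)·625/81 + 931/1200·225/49 = 1/3 ✓
b·Ac: 931/1200·200/931 = 1/6 ✓; 3 stages ⇒ order 3.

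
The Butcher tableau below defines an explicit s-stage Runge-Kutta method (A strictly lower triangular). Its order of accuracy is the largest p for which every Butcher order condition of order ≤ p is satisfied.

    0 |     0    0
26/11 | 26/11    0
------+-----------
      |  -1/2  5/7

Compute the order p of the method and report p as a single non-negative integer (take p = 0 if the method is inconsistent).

b = (-1/2, 5/7)
c = (0, 26/11)
Σ b_i: (-1/2)·1 + 5/7·1 = 3/14 ≠ 1 ⇒ order 0.

0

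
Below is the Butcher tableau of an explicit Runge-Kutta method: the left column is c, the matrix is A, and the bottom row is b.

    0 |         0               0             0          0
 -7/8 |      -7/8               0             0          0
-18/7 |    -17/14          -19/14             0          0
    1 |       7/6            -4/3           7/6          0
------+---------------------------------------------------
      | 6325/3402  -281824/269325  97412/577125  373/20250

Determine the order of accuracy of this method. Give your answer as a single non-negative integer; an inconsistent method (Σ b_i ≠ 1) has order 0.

3

b = (6325/3402, -281824/269325, 97412/577125, 373/20250)
c = (0, -7/8, -18/7, 1)
Ac = (0, 0, 19/16, -11/6)
Σ b_i: 6325/3402·1 + (-281824/269325)·1 + 97412/577125·1 + 373/20250·1 = 1 ✓
b·c: (-281824/269325)·(-7/8) + 97412/577125·(-18/7) + 373/20250·1 = 1/2 ✓
b·c²: (-281824/269325)·49/64 + 97412/577125·324/49 + 373/20250·1 = 1/3 ✓
b·Ac: 97412/577125·19/16 + 373/20250·(-11/6) = 1/6 ✓
b·c³: (-281824/269325)·(-343/512) + 97412/577125·(-5832/343) + 373/20250·1 = -929/432 ≠ 1/4 ⇒ order 3.
b·(c∘Ac): 97412/577125·(-171/56) + 373/20250·(-11/6) = -2669/4860 ≠ 1/8
b·Ac²: 97412/577125·(-133/128) + 373/20250·2249/336 = -1969/37800 ≠ 1/12
b·A²c: 373/20250·133/96 = 49609/1944000 ≠ 1/24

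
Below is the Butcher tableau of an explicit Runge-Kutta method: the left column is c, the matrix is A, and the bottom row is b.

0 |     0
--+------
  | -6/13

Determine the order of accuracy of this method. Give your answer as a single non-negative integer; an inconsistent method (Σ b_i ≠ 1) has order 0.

0

b = (-6/13)
c = (0)
Σ b_i: (-6/13)·1 = -6/13 ≠ 1 ⇒ order 0.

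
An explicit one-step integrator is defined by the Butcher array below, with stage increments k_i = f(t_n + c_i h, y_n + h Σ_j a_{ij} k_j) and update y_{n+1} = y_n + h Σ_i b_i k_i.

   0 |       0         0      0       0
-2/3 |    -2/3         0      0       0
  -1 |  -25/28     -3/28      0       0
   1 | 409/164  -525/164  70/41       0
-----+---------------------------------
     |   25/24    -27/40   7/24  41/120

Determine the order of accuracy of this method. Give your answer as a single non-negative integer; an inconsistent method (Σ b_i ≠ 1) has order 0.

b = (25/24, -27/40, 7/24, 41/120)
c = (0, -2/3, -1, 1)
Ac = (0, 0, 1/14, 35/82)
Σ b_i: 25/24·1 + (-27/40)·1 + 7/24·1 + 41/120·1 = 1 ✓
b·c: (-27/40)·(-2/3) + 7/24·(-1) + 41/120·1 = 1/2 ✓
b·c²: (-27/40)·4/9 + 7/24·1 + 41/120·1 = 1/3 ✓
b·Ac: 7/24·1/14 + 41/120·35/82 = 1/6 ✓
b·c³: (-27/40)·(-8/27) + 7/24·(-1) + 41/120·1 = 1/4 ✓
b·(c∘Ac): 7/24·(-1/14) + 41/120·35/82 = 1/8 ✓
b·Ac²: 7/24·(-1/21) + 41/120·35/123 = 1/12 ✓
b·A²c: 41/120·5/41 = 1/24 ✓; 4 stages ⇒ order 4.

4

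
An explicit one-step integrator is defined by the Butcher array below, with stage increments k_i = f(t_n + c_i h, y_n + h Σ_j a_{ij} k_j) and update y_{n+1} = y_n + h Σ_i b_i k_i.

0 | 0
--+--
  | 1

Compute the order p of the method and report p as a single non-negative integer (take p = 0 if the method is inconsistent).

1

b = (1)
c = (0)
Σ b_i: 1·1 = 1 ✓; 1 stage ⇒ order 1.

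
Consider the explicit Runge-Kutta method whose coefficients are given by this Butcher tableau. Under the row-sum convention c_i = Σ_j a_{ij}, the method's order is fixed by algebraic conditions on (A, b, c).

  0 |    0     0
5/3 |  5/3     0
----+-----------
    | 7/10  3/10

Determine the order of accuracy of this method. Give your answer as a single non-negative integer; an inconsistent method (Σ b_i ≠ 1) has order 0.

b = (7/10, 3/10)
c = (0, 5/3)
Σ b_i: 7/10·1 + 3/10·1 = 1 ✓
b·c: 3/10·5/3 = 1/2 ✓; 2 stages ⇒ order 2.

2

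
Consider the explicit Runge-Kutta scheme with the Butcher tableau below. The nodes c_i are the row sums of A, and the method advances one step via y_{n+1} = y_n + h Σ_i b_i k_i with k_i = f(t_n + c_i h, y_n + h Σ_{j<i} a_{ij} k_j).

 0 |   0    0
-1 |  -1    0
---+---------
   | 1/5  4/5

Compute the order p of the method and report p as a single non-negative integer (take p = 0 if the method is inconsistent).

1

b = (1/5, 4/5)
c = (0, -1)
Σ b_i: 1/5·1 + 4/5·1 = 1 ✓
b·c: 4/5·(-1) = -4/5 ≠ 1/2 ⇒ order 1.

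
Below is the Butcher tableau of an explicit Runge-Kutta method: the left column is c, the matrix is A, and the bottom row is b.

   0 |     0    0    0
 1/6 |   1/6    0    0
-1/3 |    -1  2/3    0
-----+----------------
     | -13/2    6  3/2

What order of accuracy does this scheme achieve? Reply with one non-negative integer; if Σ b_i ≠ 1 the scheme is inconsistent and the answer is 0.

b = (-13/2, 6, 3/2)
c = (0, 1/6, -1/3)
Ac = (0, 0, 1/9)
Σ b_i: (-13/2)·1 + 6·1 + 3/2·1 = 1 ✓
b·c: 6·1/6 + 3/2·(-1/3) = 1/2 ✓
b·c²: 6·1/36 + 3/2·1/9 = 1/3 ✓
b·Ac: 3/2·1/9 = 1/6 ✓; 3 stages ⇒ order 3.

3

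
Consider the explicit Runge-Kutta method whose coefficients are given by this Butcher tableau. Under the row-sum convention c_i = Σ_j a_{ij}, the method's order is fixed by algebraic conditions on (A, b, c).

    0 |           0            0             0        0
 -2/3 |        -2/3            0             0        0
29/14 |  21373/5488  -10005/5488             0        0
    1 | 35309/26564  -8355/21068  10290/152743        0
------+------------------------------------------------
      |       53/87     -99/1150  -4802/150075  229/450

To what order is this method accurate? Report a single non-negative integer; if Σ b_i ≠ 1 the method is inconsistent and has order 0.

4

b = (53/87, -99/1150, -4802/150075, 229/450)
c = (0, -2/3, 29/14, 1)
Ac = (0, 0, 3335/2744, 185/458)
Σ b_i: 53/87·1 + (-99/1150)·1 + (-4802/150075)·1 + 229/450·1 = 1 ✓
b·c: (-99/1150)·(-2/3) + (-4802/150075)·29/14 + 229/450·1 = 1/2 ✓
b·c²: (-99/1150)·4/9 + (-4802/150075)·841/196 + 229/450·1 = 1/3 ✓
b·Ac: (-4802/150075)·3335/2744 + 229/450·185/458 = 1/6 ✓
b·c³: (-99/1150)·(-8/27) + (-4802/150075)·24389/2744 + 229/450·1 = 1/4 ✓
b·(c∘Ac): (-4802/150075)·96715/38416 + 229/450·185/458 = 1/8 ✓
b·Ac²: (-4802/150075)·(-3335/4116) + 229/450·155/1374 = 1/12 ✓
b·A²c: 229/450·75/916 = 1/24 ✓; 4 stages ⇒ order 4.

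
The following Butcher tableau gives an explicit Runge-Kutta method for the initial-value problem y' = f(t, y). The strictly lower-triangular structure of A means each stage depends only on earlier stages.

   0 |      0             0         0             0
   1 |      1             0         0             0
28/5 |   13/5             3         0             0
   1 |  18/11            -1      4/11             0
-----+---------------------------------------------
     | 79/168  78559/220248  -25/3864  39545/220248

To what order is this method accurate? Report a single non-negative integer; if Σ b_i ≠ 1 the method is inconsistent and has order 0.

b = (79/168, 78559/220248, -25/3864, 39545/220248)
c = (0, 1, 28/5, 1)
Ac = (0, 0, 3, 57/55)
Σ b_i: 79/168·1 + 78559/220248·1 + (-25/3864)·1 + 39545/220248·1 = 1 ✓
b·c: 78559/220248·1 + (-25/3864)·28/5 + 39545/220248·1 = 1/2 ✓
b·c²: 78559/220248·1 + (-25/3864)·784/25 + 39545/220248·1 = 1/3 ✓
b·Ac: (-25/3864)·3 + 39545/220248·57/55 = 1/6 ✓
b·c³: 78559/220248·1 + (-25/3864)·21952/125 + 39545/220248·1 = -3/5 ≠ 1/4 ⇒ order 3.
b·(c∘Ac): (-25/3864)·84/5 + 39545/220248·57/55 = 13/168 ≠ 1/8
b·Ac²: (-25/3864)·3 + 39545/220248·2861/275 = 3161/1710 ≠ 1/12
b·A²c: 39545/220248·12/11 = 3595/18354 ≠ 1/24

3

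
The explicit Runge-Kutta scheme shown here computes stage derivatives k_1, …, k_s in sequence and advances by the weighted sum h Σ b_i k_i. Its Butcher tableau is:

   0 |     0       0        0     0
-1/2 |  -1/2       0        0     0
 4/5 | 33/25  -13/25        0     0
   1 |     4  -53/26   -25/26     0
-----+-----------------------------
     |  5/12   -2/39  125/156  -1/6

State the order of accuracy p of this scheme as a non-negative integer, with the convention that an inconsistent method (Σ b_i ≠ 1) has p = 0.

b = (5/12, -2/39, 125/156, -1/6)
c = (0, -1/2, 4/5, 1)
Ac = (0, 0, 13/50, 1/4)
Σ b_i: 5/12·1 + (-2/39)·1 + 125/156·1 + (-1/6)·1 = 1 ✓
b·c: (-2/39)·(-1/2) + 125/156·4/5 + (-1/6)·1 = 1/2 ✓
b·c²: (-2/39)·1/4 + 125/156·16/25 + (-1/6)·1 = 1/3 ✓
b·Ac: 125/156·13/50 + (-1/6)·1/4 = 1/6 ✓
b·c³: (-2/39)·(-1/8) + 125/156·64/125 + (-1/6)·1 = 1/4 ✓
b·(c∘Ac): 125/156·26/125 + (-1/6)·1/4 = 1/8 ✓
b·Ac²: 125/156·(-13/100) + (-1/6)·(-9/8) = 1/12 ✓
b·A²c: (-1/6)·(-1/4) = 1/24 ✓; 4 stages ⇒ order 4.

4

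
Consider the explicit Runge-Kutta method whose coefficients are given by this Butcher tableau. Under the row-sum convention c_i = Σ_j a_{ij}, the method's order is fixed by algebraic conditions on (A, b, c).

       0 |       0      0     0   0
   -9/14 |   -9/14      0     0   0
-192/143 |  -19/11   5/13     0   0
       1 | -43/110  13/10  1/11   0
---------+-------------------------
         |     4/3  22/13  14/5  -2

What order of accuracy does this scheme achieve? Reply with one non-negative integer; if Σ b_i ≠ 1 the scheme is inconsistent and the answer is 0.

0

b = (4/3, 22/13, 14/5, -2)
c = (0, -9/14, -192/143, 1)
Ac = (0, 0, -45/182, -210921/220220)
Σ b_i: 4/3·1 + 22/13·1 + 14/5·1 + (-2)·1 = 746/195 ≠ 1 ⇒ order 0.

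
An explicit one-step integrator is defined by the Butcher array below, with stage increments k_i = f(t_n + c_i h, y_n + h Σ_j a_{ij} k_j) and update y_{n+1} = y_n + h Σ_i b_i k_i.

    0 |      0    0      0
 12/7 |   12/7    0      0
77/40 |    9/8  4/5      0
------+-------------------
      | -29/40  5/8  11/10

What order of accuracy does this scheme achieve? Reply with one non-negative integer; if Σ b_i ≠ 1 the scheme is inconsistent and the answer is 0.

b = (-29/40, 5/8, 11/10)
c = (0, 12/7, 77/40)
Ac = (0, 0, 48/35)
Σ b_i: (-29/40)·1 + 5/8·1 + 11/10·1 = 1 ✓
b·c: 5/8·12/7 + 11/10·77/40 = 8929/2800 ≠ 1/2 ⇒ order 1.

1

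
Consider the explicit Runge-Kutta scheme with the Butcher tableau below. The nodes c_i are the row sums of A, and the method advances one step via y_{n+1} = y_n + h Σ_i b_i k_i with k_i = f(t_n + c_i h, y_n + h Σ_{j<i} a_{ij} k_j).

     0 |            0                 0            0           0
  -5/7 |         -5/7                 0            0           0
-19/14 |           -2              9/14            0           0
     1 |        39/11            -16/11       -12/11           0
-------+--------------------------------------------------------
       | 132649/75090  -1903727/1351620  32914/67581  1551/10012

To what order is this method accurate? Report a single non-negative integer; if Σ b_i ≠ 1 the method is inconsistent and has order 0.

b = (132649/75090, -1903727/1351620, 32914/67581, 1551/10012)
c = (0, -5/7, -19/14, 1)
Ac = (0, 0, -45/98, 194/77)
Σ b_i: 132649/75090·1 + (-1903727/1351620)·1 + 32914/67581·1 + 1551/10012·1 = 1 ✓
b·c: (-1903727/1351620)·(-5/7) + 32914/67581·(-19/14) + 1551/10012·1 = 1/2 ✓
b·c²: (-1903727/1351620)·25/49 + 32914/67581·361/196 + 1551/10012·1 = 1/3 ✓
b·Ac: 32914/67581·(-45/98) + 1551/10012·194/77 = 1/6 ✓
b·c³: (-1903727/1351620)·(-125/343) + 32914/67581·(-6859/2744) + 1551/10012·1 = -808279/1471764 ≠ 1/4 ⇒ order 3.
b·(c∘Ac): 32914/67581·855/1372 + 1551/10012·194/77 = 255281/367941 ≠ 1/8
b·Ac²: 32914/67581·225/686 + 1551/10012·(-1483/539) = -392209/1471764 ≠ 1/12
b·A²c: 1551/10012·270/539 = 19035/245294 ≠ 1/24

3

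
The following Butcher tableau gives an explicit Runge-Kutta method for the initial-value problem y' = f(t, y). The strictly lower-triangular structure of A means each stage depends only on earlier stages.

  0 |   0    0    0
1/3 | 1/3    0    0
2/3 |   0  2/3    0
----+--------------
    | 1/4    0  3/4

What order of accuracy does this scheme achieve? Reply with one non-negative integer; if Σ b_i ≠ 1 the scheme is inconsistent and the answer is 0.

b = (1/4, 0, 3/4)
c = (0, 1/3, 2/3)
Ac = (0, 0, 2/9)
Σ b_i: 1/4·1 + 3/4·1 = 1 ✓
b·c: 3/4·2/3 = 1/2 ✓
b·c²: 3/4·4/9 = 1/3 ✓
b·Ac: 3/4·2/9 = 1/6 ✓; 3 stages ⇒ order 3.

3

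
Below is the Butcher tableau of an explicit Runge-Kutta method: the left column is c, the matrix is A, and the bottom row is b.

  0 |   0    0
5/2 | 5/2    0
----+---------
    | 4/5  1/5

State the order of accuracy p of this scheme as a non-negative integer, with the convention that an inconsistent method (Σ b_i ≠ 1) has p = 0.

2

b = (4/5, 1/5)
c = (0, 5/2)
Σ b_i: 4/5·1 + 1/5·1 = 1 ✓
b·c: 1/5·5/2 = 1/2 ✓; 2 stages ⇒ order 2.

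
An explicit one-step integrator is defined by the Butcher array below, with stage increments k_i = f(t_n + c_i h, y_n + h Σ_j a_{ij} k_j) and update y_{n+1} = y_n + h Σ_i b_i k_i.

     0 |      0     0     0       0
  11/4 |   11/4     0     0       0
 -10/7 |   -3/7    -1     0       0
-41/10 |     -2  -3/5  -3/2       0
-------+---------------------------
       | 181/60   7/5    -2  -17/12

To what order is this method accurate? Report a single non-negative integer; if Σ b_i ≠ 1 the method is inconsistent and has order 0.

b = (181/60, 7/5, -2, -17/12)
c = (0, 11/4, -10/7, -41/10)
Ac = (0, 0, -11/4, 69/140)
Σ b_i: 181/60·1 + 7/5·1 + (-2)·1 + (-17/12)·1 = 1 ✓
b·c: 7/5·11/4 + (-2)·(-10/7) + (-17/12)·(-41/10) = 10513/840 ≠ 1/2 ⇒ order 1.

1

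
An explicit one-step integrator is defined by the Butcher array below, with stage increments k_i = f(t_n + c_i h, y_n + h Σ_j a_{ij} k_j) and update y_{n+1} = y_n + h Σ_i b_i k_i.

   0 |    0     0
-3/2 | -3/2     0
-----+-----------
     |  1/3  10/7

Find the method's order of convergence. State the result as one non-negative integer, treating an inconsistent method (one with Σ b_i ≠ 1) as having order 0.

b = (1/3, 10/7)
c = (0, -3/2)
Σ b_i: 1/3·1 + 10/7·1 = 37/21 ≠ 1 ⇒ order 0.

0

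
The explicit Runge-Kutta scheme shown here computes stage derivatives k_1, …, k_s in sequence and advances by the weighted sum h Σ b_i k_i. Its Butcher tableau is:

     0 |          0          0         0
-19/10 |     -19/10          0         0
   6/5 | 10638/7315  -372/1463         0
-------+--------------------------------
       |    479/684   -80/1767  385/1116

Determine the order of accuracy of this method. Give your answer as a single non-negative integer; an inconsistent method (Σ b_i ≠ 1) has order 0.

3

b = (479/684, -80/1767, 385/1116)
c = (0, -19/10, 6/5)
Ac = (0, 0, 186/385)
Σ b_i: 479/684·1 + (-80/1767)·1 + 385/1116·1 = 1 ✓
b·c: (-80/1767)·(-19/10) + 385/1116·6/5 = 1/2 ✓
b·c²: (-80/1767)·361/100 + 385/1116·36/25 = 1/3 ✓
b·Ac: 385/1116·186/385 = 1/6 ✓; 3 stages ⇒ order 3.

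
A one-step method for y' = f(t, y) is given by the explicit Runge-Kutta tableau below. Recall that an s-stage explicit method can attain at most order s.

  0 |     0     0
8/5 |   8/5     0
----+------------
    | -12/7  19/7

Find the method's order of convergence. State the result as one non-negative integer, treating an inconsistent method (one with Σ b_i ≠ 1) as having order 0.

1

b = (-12/7, 19/7)
c = (0, 8/5)
Σ b_i: (-12/7)·1 + 19/7·1 = 1 ✓
b·c: 19/7·8/5 = 152/35 ≠ 1/2 ⇒ order 1.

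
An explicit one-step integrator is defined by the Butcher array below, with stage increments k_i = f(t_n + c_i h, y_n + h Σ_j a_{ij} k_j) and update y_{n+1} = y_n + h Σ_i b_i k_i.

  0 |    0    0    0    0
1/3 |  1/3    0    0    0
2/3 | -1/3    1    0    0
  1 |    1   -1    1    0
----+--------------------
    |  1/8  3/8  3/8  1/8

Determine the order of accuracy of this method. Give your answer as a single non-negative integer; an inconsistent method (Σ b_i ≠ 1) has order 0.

4

b = (1/8, 3/8, 3/8, 1/8)
c = (0, 1/3, 2/3, 1)
Ac = (0, 0, 1/3, 1/3)
Σ b_i: 1/8·1 + 3/8·1 + 3/8·1 + 1/8·1 = 1 ✓
b·c: 3/8·1/3 + 3/8·2/3 + 1/8·1 = 1/2 ✓
b·c²: 3/8·1/9 + 3/8·4/9 + 1/8·1 = 1/3 ✓
b·Ac: 3/8·1/3 + 1/8·1/3 = 1/6 ✓
b·c³: 3/8·1/27 + 3/8·8/27 + 1/8·1 = 1/4 ✓
b·(c∘Ac): 3/8·2/9 + 1/8·1/3 = 1/8 ✓
b·Ac²: 3/8·1/9 + 1/8·1/3 = 1/12 ✓
b·A²c: 1/8·1/3 = 1/24 ✓; 4 stages ⇒ order 4.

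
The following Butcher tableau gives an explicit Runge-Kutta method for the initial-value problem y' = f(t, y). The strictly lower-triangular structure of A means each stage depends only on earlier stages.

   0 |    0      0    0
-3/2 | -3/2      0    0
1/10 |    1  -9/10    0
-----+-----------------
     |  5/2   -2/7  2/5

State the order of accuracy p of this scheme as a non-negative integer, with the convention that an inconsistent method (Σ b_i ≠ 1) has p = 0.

b = (5/2, -2/7, 2/5)
c = (0, -3/2, 1/10)
Ac = (0, 0, 27/20)
Σ b_i: 5/2·1 + (-2/7)·1 + 2/5·1 = 183/70 ≠ 1 ⇒ order 0.

0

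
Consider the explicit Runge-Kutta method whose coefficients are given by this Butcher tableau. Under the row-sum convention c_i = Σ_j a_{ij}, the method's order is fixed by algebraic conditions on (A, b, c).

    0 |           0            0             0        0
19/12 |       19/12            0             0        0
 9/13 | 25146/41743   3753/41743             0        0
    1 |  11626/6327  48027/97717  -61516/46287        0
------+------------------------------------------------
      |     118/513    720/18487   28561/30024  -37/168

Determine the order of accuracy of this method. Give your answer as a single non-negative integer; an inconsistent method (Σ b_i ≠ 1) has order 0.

b = (118/513, 720/18487, 28561/30024, -37/168)
c = (0, 19/12, 9/13, 1)
Ac = (0, 0, 1251/8788, -21/148)
Σ b_i: 118/513·1 + 720/18487·1 + 28561/30024·1 + (-37/168)·1 = 1 ✓
b·c: 720/18487·19/12 + 28561/30024·9/13 + (-37/168)·1 = 1/2 ✓
b·c²: 720/18487·361/144 + 28561/30024·81/169 + (-37/168)·1 = 1/3 ✓
b·Ac: 28561/30024·1251/8788 + (-37/168)·(-21/148) = 1/6 ✓
b·c³: 720/18487·6859/1728 + 28561/30024·729/2197 + (-37/168)·1 = 1/4 ✓
b·(c∘Ac): 28561/30024·11259/114244 + (-37/168)·(-21/148) = 1/8 ✓
b·Ac²: 28561/30024·7923/35152 + (-37/168)·1057/1776 = 1/12 ✓
b·A²c: (-37/168)·(-7/37) = 1/24 ✓; 4 stages ⇒ order 4.

4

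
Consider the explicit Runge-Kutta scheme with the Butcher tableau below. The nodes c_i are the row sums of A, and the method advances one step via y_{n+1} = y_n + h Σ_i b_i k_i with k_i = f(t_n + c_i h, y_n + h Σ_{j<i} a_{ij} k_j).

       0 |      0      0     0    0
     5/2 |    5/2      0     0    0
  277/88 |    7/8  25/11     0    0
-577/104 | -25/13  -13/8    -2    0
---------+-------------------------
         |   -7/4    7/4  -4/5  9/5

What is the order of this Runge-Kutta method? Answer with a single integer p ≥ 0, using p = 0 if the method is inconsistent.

1

b = (-7/4, 7/4, -4/5, 9/5)
c = (0, 5/2, 277/88, -577/104)
Ac = (0, 0, 125/22, -1823/176)
Σ b_i: (-7/4)·1 + 7/4·1 + (-4/5)·1 + 9/5·1 = 1 ✓
b·c: 7/4·5/2 + (-4/5)·277/88 + 9/5·(-577/104) = -23251/2860 ≠ 1/2 ⇒ order 1.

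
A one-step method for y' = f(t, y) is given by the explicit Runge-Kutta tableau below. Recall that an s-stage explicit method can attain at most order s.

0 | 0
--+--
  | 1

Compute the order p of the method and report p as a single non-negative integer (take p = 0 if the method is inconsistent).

b = (1)
c = (0)
Σ b_i: 1·1 = 1 ✓; 1 stage ⇒ order 1.

1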